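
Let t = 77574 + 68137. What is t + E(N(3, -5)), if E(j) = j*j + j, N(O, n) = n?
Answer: 145731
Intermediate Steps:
E(j) = j + j² (E(j) = j² + j = j + j²)
t = 145711
t + E(N(3, -5)) = 145711 - 5*(1 - 5) = 145711 - 5*(-4) = 145711 + 20 = 145731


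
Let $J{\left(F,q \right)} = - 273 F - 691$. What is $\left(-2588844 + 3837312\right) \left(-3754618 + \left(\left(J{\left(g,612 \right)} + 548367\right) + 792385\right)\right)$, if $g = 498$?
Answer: $-3184231367148$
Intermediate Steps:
$J{\left(F,q \right)} = -691 - 273 F$
$\left(-2588844 + 3837312\right) \left(-3754618 + \left(\left(J{\left(g,612 \right)} + 548367\right) + 792385\right)\right) = \left(-2588844 + 3837312\right) \left(-3754618 + \left(\left(\left(-691 - 135954\right) + 548367\right) + 792385\right)\right) = 1248468 \left(-3754618 + \left(\left(\left(-691 - 135954\right) + 548367\right) + 792385\right)\right) = 1248468 \left(-3754618 + \left(\left(-136645 + 548367\right) + 792385\right)\right) = 1248468 \left(-3754618 + \left(411722 + 792385\right)\right) = 1248468 \left(-3754618 + 1204107\right) = 1248468 \left(-2550511\right) = -3184231367148$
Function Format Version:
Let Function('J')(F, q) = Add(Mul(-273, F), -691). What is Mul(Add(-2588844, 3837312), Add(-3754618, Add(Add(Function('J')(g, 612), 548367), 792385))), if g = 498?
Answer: -3184231367148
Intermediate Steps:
Function('J')(F, q) = Add(-691, Mul(-273, F))
Mul(Add(-2588844, 3837312), Add(-3754618, Add(Add(Function('J')(g, 612), 548367), 792385))) = Mul(Add(-2588844, 3837312), Add(-3754618, Add(Add(Add(-691, Mul(-273, 498)), 548367), 792385))) = Mul(1248468, Add(-3754618, Add(Add(Add(-691, -135954), 548367), 792385))) = Mul(1248468, Add(-3754618, Add(Add(-136645, 548367), 792385))) = Mul(1248468, Add(-3754618, Add(411722, 792385))) = Mul(1248468, Add(-3754618, 1204107)) = Mul(1248468, -2550511) = -3184231367148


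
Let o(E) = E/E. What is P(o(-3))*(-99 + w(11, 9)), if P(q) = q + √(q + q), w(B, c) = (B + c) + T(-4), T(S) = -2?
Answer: -81 - 81*√2 ≈ -195.55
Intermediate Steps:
o(E) = 1
w(B, c) = -2 + B + c (w(B, c) = (B + c) - 2 = -2 + B + c)
P(q) = q + √2*√q (P(q) = q + √(2*q) = q + √2*√q)
P(o(-3))*(-99 + w(11, 9)) = (1 + √2*√1)*(-99 + (-2 + 11 + 9)) = (1 + √2*1)*(-99 + 18) = (1 + √2)*(-81) = -81 - 81*√2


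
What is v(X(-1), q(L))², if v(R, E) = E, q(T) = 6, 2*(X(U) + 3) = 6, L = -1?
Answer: 36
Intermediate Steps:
X(U) = 0 (X(U) = -3 + (½)*6 = -3 + 3 = 0)
v(X(-1), q(L))² = 6² = 36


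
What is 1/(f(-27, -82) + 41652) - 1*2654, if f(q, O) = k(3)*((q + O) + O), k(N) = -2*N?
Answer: -113585891/42798 ≈ -2654.0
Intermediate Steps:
f(q, O) = -12*O - 6*q (f(q, O) = (-2*3)*((q + O) + O) = -6*((O + q) + O) = -6*(q + 2*O) = -12*O - 6*q)
1/(f(-27, -82) + 41652) - 1*2654 = 1/((-12*(-82) - 6*(-27)) + 41652) - 1*2654 = 1/((984 + 162) + 41652) - 2654 = 1/(1146 + 41652) - 2654 = 1/42798 - 2654 = -113585891/42798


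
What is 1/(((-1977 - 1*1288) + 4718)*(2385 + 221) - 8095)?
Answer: 1/3778423 ≈ 2.6466e-7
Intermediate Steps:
1/(((-1977 - 1*1288) + 4718)*(2385 + 221) - 8095) = 1/(((-1977 - 1288) + 4718)*2606 - 8095) = 1/((-3265 + 4718)*2606 - 8095) = 1/(1453*2606 - 8095) = 1/(3786518 - 8095) = 1/3778423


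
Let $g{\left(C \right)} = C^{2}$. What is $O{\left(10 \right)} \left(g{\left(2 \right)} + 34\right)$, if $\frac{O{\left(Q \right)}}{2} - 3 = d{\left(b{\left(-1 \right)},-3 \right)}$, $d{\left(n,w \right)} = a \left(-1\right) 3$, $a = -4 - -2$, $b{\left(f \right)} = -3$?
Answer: $684$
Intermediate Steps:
$a = -2$ ($a = -4 + 2 = -2$)
$d{\left(n,w \right)} = 6$ ($d{\left(n,w \right)} = \left(-2\right) \left(-1\right) 3 = 2 \cdot 3 = 6$)
$O{\left(Q \right)} = 18$ ($O{\left(Q \right)} = 6 + 2 \cdot 6 = 6 + 12 = 18$)
$O{\left(10 \right)} \left(g{\left(2 \right)} + 34\right) = 18 \left(2^{2} + 34\right) = 18 \left(4 + 34\right) = 18 \cdot 38 = 684$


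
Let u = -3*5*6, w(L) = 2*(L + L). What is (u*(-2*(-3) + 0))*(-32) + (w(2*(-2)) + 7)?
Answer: 17271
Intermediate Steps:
w(L) = 4*L (w(L) = 2*(2*L) = 4*L)
u = -90 (u = -15*6 = -90)
(u*(-2*(-3) + 0))*(-32) + (w(2*(-2)) + 7) = -90*(-2*(-3) + 0)*(-32) + (4*(2*(-2)) + 7) = -90*(6 + 0)*(-32) + (4*(-4) + 7) = -90*6*(-32) + (-16 + 7) = -540*(-32) - 9 = 17280 - 9 = 17271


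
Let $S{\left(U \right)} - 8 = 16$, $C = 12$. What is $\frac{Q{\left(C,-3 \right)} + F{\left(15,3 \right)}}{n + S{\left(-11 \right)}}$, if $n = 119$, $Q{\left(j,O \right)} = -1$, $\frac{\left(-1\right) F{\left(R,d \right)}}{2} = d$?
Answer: $- \frac{7}{143} \approx -0.048951$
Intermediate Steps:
$F{\left(R,d \right)} = - 2 d$
$S{\left(U \right)} = 24$ ($S{\left(U \right)} = 8 + 16 = 24$)
$\frac{Q{\left(C,-3 \right)} + F{\left(15,3 \right)}}{n + S{\left(-11 \right)}} = \frac{-1 - 6}{119 + 24} = \frac{-1 - 6}{143} = \left(-7\right) \frac{1}{143} = - \frac{7}{143}$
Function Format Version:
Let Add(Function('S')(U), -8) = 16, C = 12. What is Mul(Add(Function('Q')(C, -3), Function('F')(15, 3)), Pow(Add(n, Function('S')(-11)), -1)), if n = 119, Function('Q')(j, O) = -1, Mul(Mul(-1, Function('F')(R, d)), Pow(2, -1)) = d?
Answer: Rational(-7, 143) ≈ -0.048951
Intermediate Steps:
Function('F')(R, d) = Mul(-2, d)
Function('S')(U) = 24 (Function('S')(U) = Add(8, 16) = 24)
Mul(Add(Function('Q')(C, -3), Function('F')(15, 3)), Pow(Add(n, Function('S')(-11)), -1)) = Mul(Add(-1, Mul(-2, 3)), Pow(Add(119, 24), -1)) = Mul(Add(-1, -6), Pow(143, -1)) = Mul(-7, Rational(1, 143)) = Rational(-7, 143)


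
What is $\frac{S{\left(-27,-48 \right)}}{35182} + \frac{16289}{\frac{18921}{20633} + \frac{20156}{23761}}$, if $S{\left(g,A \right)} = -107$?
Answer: $\frac{280958319716946071}{30448635849478} \approx 9227.3$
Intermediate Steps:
$\frac{S{\left(-27,-48 \right)}}{35182} + \frac{16289}{\frac{18921}{20633} + \frac{20156}{23761}} = - \frac{107}{35182} + \frac{16289}{\frac{18921}{20633} + \frac{20156}{23761}} = - \frac{107}{35182} + \frac{16289}{\frac{865460629}{490260713}} = - \frac{107}{35182} + 16289 \cdot \frac{490260713}{865460629} = - \frac{107}{35182} + \frac{7985856754057}{865460629} = \frac{280958319716946071}{30448635849478}$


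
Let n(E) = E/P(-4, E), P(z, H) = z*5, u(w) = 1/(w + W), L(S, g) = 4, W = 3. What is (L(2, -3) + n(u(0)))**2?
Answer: 57121/3600 ≈ 15.867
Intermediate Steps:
u(w) = 1/(3 + w) (u(w) = 1/(w + 3) = 1/(3 + w))
P(z, H) = 5*z
n(E) = -E/20 (n(E) = E/((5*(-4))) = E/(-20) = E*(-1/20) = -E/20)
(L(2, -3) + n(u(0)))**2 = (4 - 1/(20*(3 + 0)))**2 = (4 - 1/20/3)**2 = (4 - 1/20*1/3)**2 = (4 - 1/60)**2 = (239/60)**2 = 57121/3600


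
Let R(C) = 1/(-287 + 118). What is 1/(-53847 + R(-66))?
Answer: -169/9100144 ≈ -1.8571e-5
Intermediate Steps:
R(C) = -1/169 (R(C) = 1/(-169) = -1/169)
1/(-53847 + R(-66)) = 1/(-53847 - 1/169) = 1/(-9100144/169) = -169/9100144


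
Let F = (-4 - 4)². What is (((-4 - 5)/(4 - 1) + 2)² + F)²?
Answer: 4225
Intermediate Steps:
F = 64 (F = (-8)² = 64)
(((-4 - 5)/(4 - 1) + 2)² + F)² = (((-4 - 5)/(4 - 1) + 2)² + 64)² = ((-9/3 + 2)² + 64)² = ((-9*⅓ + 2)² + 64)² = ((-3 + 2)² + 64)² = ((-1)² + 64)² = (1 + 64)² = 65² = 4225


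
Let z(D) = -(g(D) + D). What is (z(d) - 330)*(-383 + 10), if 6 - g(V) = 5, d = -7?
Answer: 120852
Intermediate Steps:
g(V) = 1 (g(V) = 6 - 1*5 = 6 - 5 = 1)
z(D) = -1 - D (z(D) = -(1 + D) = -1 - D)
(z(d) - 330)*(-383 + 10) = ((-1 - 1*(-7)) - 330)*(-383 + 10) = ((-1 + 7) - 330)*(-373) = (6 - 330)*(-373) = -324*(-373) = 120852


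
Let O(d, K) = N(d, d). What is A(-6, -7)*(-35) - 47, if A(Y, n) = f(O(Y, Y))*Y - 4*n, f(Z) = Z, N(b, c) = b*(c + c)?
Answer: 14093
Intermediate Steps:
N(b, c) = 2*b*c (N(b, c) = b*(2*c) = 2*b*c)
O(d, K) = 2*d² (O(d, K) = 2*d*d = 2*d²)
A(Y, n) = -4*n + 2*Y³ (A(Y, n) = (2*Y²)*Y - 4*n = 2*Y³ - 4*n = -4*n + 2*Y³)
A(-6, -7)*(-35) - 47 = (-4*(-7) + 2*(-6)³)*(-35) - 47 = (28 + 2*(-216))*(-35) - 47 = (28 - 432)*(-35) - 47 = -404*(-35) - 47 = 14140 - 47 = 14093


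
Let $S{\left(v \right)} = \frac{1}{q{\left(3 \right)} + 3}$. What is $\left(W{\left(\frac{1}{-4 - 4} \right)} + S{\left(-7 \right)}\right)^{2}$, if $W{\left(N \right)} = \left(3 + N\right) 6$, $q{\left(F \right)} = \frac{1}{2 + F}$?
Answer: $\frac{78961}{256} \approx 308.44$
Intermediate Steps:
$S{\left(v \right)} = \frac{5}{16}$ ($S{\left(v \right)} = \frac{1}{\frac{1}{2 + 3} + 3} = \frac{1}{\frac{1}{5} + 3} = \frac{1}{\frac{16}{5}} = \frac{5}{16}$)
$W{\left(N \right)} = 18 + 6 N$
$\left(W{\left(\frac{1}{-4 - 4} \right)} + S{\left(-7 \right)}\right)^{2} = \left(\left(18 + \frac{6}{-4 - 4}\right) + \frac{5}{16}\right)^{2} = \left(\left(18 + \frac{6}{-8}\right) + \frac{5}{16}\right)^{2} = \left(\left(18 + 6 \left(- \frac{1}{8}\right)\right) + \frac{5}{16}\right)^{2} = \left(\left(18 - \frac{3}{4}\right) + \frac{5}{16}\right)^{2} = \left(\frac{69}{4} + \frac{5}{16}\right)^{2} = \left(\frac{281}{16}\right)^{2} = \frac{78961}{256}$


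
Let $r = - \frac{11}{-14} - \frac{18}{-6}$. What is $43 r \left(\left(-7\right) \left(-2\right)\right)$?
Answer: $2279$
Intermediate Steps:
$r = \frac{53}{14}$ ($r = \left(-11\right) \left(- \frac{1}{14}\right) - -3 = \frac{11}{14} + 3 = \frac{53}{14} \approx 3.7857$)
$43 r \left(\left(-7\right) \left(-2\right)\right) = 43 \cdot \frac{53}{14} \left(\left(-7\right) \left(-2\right)\right) = \frac{2279}{14} \cdot 14 = 2279$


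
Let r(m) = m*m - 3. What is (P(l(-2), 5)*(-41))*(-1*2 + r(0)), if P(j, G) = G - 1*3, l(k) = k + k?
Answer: 410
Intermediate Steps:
r(m) = -3 + m² (r(m) = m² - 3 = -3 + m²)
l(k) = 2*k
P(j, G) = -3 + G (P(j, G) = G - 3 = -3 + G)
(P(l(-2), 5)*(-41))*(-1*2 + r(0)) = ((-3 + 5)*(-41))*(-1*2 + (-3 + 0²)) = (2*(-41))*(-2 + (-3 + 0)) = -82*(-2 - 3) = -82*(-5) = 410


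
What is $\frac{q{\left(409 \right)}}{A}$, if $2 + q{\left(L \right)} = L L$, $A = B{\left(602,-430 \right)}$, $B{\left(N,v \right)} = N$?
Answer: $\frac{23897}{86} \approx 277.87$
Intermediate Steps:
$A = 602$
$q{\left(L \right)} = -2 + L^{2}$ ($q{\left(L \right)} = -2 + L L = -2 + L^{2}$)
$\frac{q{\left(409 \right)}}{A} = \frac{-2 + 409^{2}}{602} = \left(-2 + 167281\right) \frac{1}{602} = 167279 \cdot \frac{1}{602} = \frac{23897}{86}$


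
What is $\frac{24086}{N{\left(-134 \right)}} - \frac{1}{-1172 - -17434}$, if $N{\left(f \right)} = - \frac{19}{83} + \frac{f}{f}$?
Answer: $\frac{8127495523}{260192} \approx 31237.0$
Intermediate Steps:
$N{\left(f \right)} = \frac{64}{83}$ ($N{\left(f \right)} = \left(-19\right) \frac{1}{83} + 1 = - \frac{19}{83} + 1 = \frac{64}{83}$)
$\frac{24086}{N{\left(-134 \right)}} - \frac{1}{-1172 - -17434} = \frac{24086}{\frac{64}{83}} - \frac{1}{-1172 - -17434} = 24086 \cdot \frac{83}{64} - \frac{1}{-1172 + 17434} = \frac{999569}{32} - \frac{1}{16262} = \frac{8127495523}{260192}$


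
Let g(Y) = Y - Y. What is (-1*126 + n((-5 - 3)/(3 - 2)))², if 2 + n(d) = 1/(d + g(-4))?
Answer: 1050625/64 ≈ 16416.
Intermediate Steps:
g(Y) = 0
n(d) = -2 + 1/d (n(d) = -2 + 1/(d + 0) = -2 + 1/d)
(-1*126 + n((-5 - 3)/(3 - 2)))² = (-1*126 + (-2 + 1/((-5 - 3)/(3 - 2))))² = (-126 + (-2 + 1/(-8/1)))² = (-126 + (-2 + 1/(-8*1)))² = (-126 + (-2 + 1/(-8)))² = (-126 + (-2 - ⅛))² = (-126 - 17/8)² = (-1025/8)² = 1050625/64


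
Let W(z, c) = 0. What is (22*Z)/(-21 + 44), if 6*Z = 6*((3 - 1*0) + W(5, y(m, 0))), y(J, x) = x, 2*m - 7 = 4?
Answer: 66/23 ≈ 2.8696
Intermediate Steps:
m = 11/2 (m = 7/2 + (½)*4 = 7/2 + 2 = 11/2 ≈ 5.5000)
Z = 3 (Z = (6*((3 - 1*0) + 0))/6 = (6*((3 + 0) + 0))/6 = (6*(3 + 0))/6 = (6*3)/6 = (⅙)*18 = 3)
(22*Z)/(-21 + 44) = (22*3)/(-21 + 44) = 66/23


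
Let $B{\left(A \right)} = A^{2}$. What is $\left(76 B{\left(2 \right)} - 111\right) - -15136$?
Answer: $15329$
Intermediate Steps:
$\left(76 B{\left(2 \right)} - 111\right) - -15136 = \left(76 \cdot 2^{2} - 111\right) - -15136 = \left(76 \cdot 4 - 111\right) + 15136 = \left(304 - 111\right) + 15136 = 193 + 15136 = 15329$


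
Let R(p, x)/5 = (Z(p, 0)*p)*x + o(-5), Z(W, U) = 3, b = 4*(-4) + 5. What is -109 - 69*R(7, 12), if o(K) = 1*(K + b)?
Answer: -81529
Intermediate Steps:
b = -11 (b = -16 + 5 = -11)
o(K) = -11 + K (o(K) = 1*(K - 11) = 1*(-11 + K) = -11 + K)
R(p, x) = -80 + 15*p*x (R(p, x) = 5*((3*p)*x + (-11 - 5)) = 5*(3*p*x - 16) = 5*(-16 + 3*p*x) = -80 + 15*p*x)
-109 - 69*R(7, 12) = -109 - 69*(-80 + 15*7*12) = -109 - 69*(-80 + 1260) = -109 - 69*1180 = -109 - 81420 = -81529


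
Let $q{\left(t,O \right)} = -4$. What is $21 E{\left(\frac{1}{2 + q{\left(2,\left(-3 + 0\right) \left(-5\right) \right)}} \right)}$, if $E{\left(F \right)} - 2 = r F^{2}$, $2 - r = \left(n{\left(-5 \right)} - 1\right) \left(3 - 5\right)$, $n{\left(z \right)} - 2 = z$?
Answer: $\frac{21}{2} \approx 10.5$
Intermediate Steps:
$n{\left(z \right)} = 2 + z$
$r = -6$ ($r = 2 - \left(\left(2 - 5\right) - 1\right) \left(3 - 5\right) = 2 - \left(-3 - 1\right) \left(-2\right) = 2 - \left(-4\right) \left(-2\right) = 2 - 8 = -6$)
$E{\left(F \right)} = 2 - 6 F^{2}$
$21 E{\left(\frac{1}{2 + q{\left(2,\left(-3 + 0\right) \left(-5\right) \right)}} \right)} = 21 \left(2 - 6 \left(\frac{1}{2 - 4}\right)^{2}\right) = 21 \left(2 - 6 \left(\frac{1}{-2}\right)^{2}\right) = 21 \left(2 - 6 \left(- \frac{1}{2}\right)^{2}\right) = 21 \left(2 - \frac{3}{2}\right) = 21 \cdot \frac{1}{2} = \frac{21}{2}$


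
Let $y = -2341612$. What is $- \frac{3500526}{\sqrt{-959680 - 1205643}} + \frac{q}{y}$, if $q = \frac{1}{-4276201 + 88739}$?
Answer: $\frac{1}{9805411268744} + \frac{3500526 i \sqrt{2165323}}{2165323} \approx 1.0198 \cdot 10^{-13} + 2378.9 i$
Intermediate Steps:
$q = - \frac{1}{4187462}$ ($q = \frac{1}{-4187462} = - \frac{1}{4187462} \approx -2.3881 \cdot 10^{-7}$)
$- \frac{3500526}{\sqrt{-959680 - 1205643}} + \frac{q}{y} = - \frac{3500526}{\sqrt{-959680 - 1205643}} - \frac{1}{4187462 \left(-2341612\right)} = - \frac{3500526}{\sqrt{-2165323}} - - \frac{1}{9805411268744} = - \frac{3500526}{i \sqrt{2165323}} + \frac{1}{9805411268744} = - 3500526 \left(- \frac{i \sqrt{2165323}}{2165323}\right) + \frac{1}{9805411268744} = \frac{3500526 i \sqrt{2165323}}{2165323} + \frac{1}{9805411268744} = \frac{1}{9805411268744} + \frac{3500526 i \sqrt{2165323}}{2165323}$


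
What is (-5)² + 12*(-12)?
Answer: -119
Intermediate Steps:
(-5)² + 12*(-12) = 25 - 144 = -119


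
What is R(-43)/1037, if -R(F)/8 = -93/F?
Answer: -744/44591 ≈ -0.016685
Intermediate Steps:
R(F) = 744/F (R(F) = -(-744)/F = 744/F)
R(-43)/1037 = (744/(-43))/1037 = (744*(-1/43))*(1/1037) = -744/43*1/1037 = -744/44591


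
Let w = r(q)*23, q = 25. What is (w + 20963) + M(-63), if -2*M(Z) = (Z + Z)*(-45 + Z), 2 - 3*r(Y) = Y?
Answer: 41948/3 ≈ 13983.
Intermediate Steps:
r(Y) = ⅔ - Y/3
M(Z) = -Z*(-45 + Z) (M(Z) = -(Z + Z)*(-45 + Z)/2 = -2*Z*(-45 + Z)/2 = -Z*(-45 + Z))
w = -529/3 (w = (⅔ - ⅓*25)*23 = (⅔ - 25/3)*23 = -23/3*23 = -529/3 ≈ -176.33)
(w + 20963) + M(-63) = (-529/3 + 20963) - 63*(45 - 1*(-63)) = 62360/3 - 63*(45 + 63) = 62360/3 - 63*108 = 62360/3 - 6804 = 41948/3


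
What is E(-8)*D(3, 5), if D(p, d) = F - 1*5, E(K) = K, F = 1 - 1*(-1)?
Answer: 24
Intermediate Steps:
F = 2 (F = 1 + 1 = 2)
D(p, d) = -3 (D(p, d) = 2 - 1*5 = 2 - 5 = -3)
E(-8)*D(3, 5) = -8*(-3) = 24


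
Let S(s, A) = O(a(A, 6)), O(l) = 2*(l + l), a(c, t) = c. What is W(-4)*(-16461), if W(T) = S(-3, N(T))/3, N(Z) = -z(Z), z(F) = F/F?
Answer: 21948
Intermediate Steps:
z(F) = 1
N(Z) = -1 (N(Z) = -1*1 = -1)
O(l) = 4*l (O(l) = 2*(2*l) = 4*l)
S(s, A) = 4*A
W(T) = -4/3 (W(T) = (4*(-1))/3 = -4*⅓ = -4/3)
W(-4)*(-16461) = -4/3*(-16461) = 21948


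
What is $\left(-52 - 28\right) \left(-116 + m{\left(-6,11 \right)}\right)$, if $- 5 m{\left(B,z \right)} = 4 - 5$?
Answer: $9264$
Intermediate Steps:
$m{\left(B,z \right)} = \frac{1}{5}$ ($m{\left(B,z \right)} = - \frac{4 - 5}{5} = \left(- \frac{1}{5}\right) \left(-1\right) = \frac{1}{5}$)
$\left(-52 - 28\right) \left(-116 + m{\left(-6,11 \right)}\right) = \left(-52 - 28\right) \left(-116 + \frac{1}{5}\right) = \left(-52 - 28\right) \left(- \frac{579}{5}\right) = \left(-80\right) \left(- \frac{579}{5}\right) = 9264$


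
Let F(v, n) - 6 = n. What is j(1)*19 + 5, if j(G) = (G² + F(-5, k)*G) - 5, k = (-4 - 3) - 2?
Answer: -128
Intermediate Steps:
k = -9 (k = -7 - 2 = -9)
F(v, n) = 6 + n
j(G) = -5 + G² - 3*G (j(G) = (G² + (6 - 9)*G) - 5 = (G² - 3*G) - 5 = -5 + G² - 3*G)
j(1)*19 + 5 = (-5 + 1² - 3*1)*19 + 5 = (-5 + 1 - 3)*19 + 5 = -7*19 + 5 = -133 + 5 = -128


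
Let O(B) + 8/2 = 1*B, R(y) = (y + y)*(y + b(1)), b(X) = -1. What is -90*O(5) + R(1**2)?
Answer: -90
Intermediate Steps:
R(y) = 2*y*(-1 + y) (R(y) = (y + y)*(y - 1) = (2*y)*(-1 + y) = 2*y*(-1 + y))
O(B) = -4 + B (O(B) = -4 + 1*B = -4 + B)
-90*O(5) + R(1**2) = -90*(-4 + 5) + 2*1**2*(-1 + 1**2) = -90*1 + 2*1*(-1 + 1) = -90 + 2*1*0 = -90 + 0 = -90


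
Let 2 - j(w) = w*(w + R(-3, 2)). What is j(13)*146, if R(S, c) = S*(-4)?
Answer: -47158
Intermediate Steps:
R(S, c) = -4*S
j(w) = 2 - w*(12 + w) (j(w) = 2 - w*(w - 4*(-3)) = 2 - w*(w + 12) = 2 - w*(12 + w))
j(13)*146 = (2 - 1*13² - 12*13)*146 = (2 - 1*169 - 156)*146 = (2 - 169 - 156)*146 = -323*146 = -47158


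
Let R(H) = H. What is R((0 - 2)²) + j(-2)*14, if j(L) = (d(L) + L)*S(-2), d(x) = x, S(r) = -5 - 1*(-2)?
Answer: 172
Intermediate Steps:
S(r) = -3 (S(r) = -5 + 2 = -3)
j(L) = -6*L (j(L) = (L + L)*(-3) = (2*L)*(-3) = -6*L)
R((0 - 2)²) + j(-2)*14 = (0 - 2)² - 6*(-2)*14 = (-2)² + 12*14 = 4 + 168 = 172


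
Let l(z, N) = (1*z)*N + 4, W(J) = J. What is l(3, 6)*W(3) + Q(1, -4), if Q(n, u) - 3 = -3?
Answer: 66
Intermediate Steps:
Q(n, u) = 0 (Q(n, u) = 3 - 3 = 0)
l(z, N) = 4 + N*z (l(z, N) = z*N + 4 = N*z + 4 = 4 + N*z)
l(3, 6)*W(3) + Q(1, -4) = (4 + 6*3)*3 + 0 = (4 + 18)*3 + 0 = 22*3 + 0 = 66 + 0 = 66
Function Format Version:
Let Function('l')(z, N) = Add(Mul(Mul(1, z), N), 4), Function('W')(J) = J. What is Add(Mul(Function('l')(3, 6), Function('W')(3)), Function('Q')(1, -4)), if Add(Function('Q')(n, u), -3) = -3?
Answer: 66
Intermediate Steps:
Function('Q')(n, u) = 0 (Function('Q')(n, u) = Add(3, -3) = 0)
Function('l')(z, N) = Add(4, Mul(N, z)) (Function('l')(z, N) = Add(Mul(z, N), 4) = Add(Mul(N, z), 4) = Add(4, Mul(N, z)))
Add(Mul(Function('l')(3, 6), Function('W')(3)), Function('Q')(1, -4)) = Add(Mul(Add(4, Mul(6, 3)), 3), 0) = Add(Mul(Add(4, 18), 3), 0) = Add(Mul(22, 3), 0) = Add(66, 0) = 66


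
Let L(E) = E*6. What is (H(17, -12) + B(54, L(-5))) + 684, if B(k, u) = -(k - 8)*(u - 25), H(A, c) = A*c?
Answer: 3010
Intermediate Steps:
L(E) = 6*E
B(k, u) = -(-25 + u)*(-8 + k) (B(k, u) = -(-8 + k)*(-25 + u) = -(-25 + u)*(-8 + k))
(H(17, -12) + B(54, L(-5))) + 684 = (17*(-12) + (-200 + 8*(6*(-5)) + 25*54 - 1*54*6*(-5))) + 684 = (-204 + (-200 + 8*(-30) + 1350 - 1*54*(-30))) + 684 = (-204 + (-200 - 240 + 1350 + 1620)) + 684 = (-204 + 2530) + 684 = 2326 + 684 = 3010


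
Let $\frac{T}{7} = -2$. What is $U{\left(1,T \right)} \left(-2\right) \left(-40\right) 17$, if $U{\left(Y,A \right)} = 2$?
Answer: $2720$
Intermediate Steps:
$T = -14$ ($T = 7 \left(-2\right) = -14$)
$U{\left(1,T \right)} \left(-2\right) \left(-40\right) 17 = 2 \left(-2\right) \left(-40\right) 17 = \left(-4\right) \left(-40\right) 17 = 160 \cdot 17 = 2720$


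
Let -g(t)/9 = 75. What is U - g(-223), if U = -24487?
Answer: -23812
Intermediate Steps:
g(t) = -675 (g(t) = -9*75 = -675)
U - g(-223) = -24487 - 1*(-675) = -24487 + 675 = -23812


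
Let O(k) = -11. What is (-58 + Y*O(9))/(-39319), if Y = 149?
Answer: 1697/39319 ≈ 0.043160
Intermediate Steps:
(-58 + Y*O(9))/(-39319) = (-58 + 149*(-11))/(-39319) = (-58 - 1639)*(-1/39319) = -1697*(-1/39319) = 1697/39319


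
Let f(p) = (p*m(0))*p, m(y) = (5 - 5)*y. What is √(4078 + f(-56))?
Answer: √4078 ≈ 63.859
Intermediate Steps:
m(y) = 0 (m(y) = 0*y = 0)
f(p) = 0 (f(p) = (p*0)*p = 0*p = 0)
√(4078 + f(-56)) = √(4078 + 0) = √4078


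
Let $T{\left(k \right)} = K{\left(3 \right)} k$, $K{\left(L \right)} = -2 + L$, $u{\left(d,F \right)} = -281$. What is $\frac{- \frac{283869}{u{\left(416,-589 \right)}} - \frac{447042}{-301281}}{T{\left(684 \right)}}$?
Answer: $\frac{28549984997}{19302471108} \approx 1.4791$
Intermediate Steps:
$T{\left(k \right)} = k$ ($T{\left(k \right)} = \left(-2 + 3\right) k = 1 k = k$)
$\frac{- \frac{283869}{u{\left(416,-589 \right)}} - \frac{447042}{-301281}}{T{\left(684 \right)}} = \frac{- \frac{283869}{-281} - \frac{447042}{-301281}}{684} = \left(\left(-283869\right) \left(- \frac{1}{281}\right) - - \frac{149014}{100427}\right) \frac{1}{684} = \left(\frac{283869}{281} + \frac{149014}{100427}\right) \frac{1}{684} = \frac{28549984997}{28219987} \cdot \frac{1}{684} = \frac{28549984997}{19302471108}$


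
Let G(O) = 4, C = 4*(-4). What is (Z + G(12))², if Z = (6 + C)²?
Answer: 10816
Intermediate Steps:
C = -16
Z = 100 (Z = (6 - 16)² = (-10)² = 100)
(Z + G(12))² = (100 + 4)² = 104² = 10816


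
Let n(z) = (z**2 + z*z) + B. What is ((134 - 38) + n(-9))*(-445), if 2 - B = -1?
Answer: -116145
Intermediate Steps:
B = 3 (B = 2 - 1*(-1) = 2 + 1 = 3)
n(z) = 3 + 2*z**2 (n(z) = (z**2 + z*z) + 3 = (z**2 + z**2) + 3 = 2*z**2 + 3 = 3 + 2*z**2)
((134 - 38) + n(-9))*(-445) = ((134 - 38) + (3 + 2*(-9)**2))*(-445) = (96 + (3 + 2*81))*(-445) = (96 + (3 + 162))*(-445) = (96 + 165)*(-445) = 261*(-445) = -116145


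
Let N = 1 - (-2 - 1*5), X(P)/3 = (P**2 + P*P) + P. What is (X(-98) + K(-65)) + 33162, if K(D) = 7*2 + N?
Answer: 90514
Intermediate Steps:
X(P) = 3*P + 6*P**2 (X(P) = 3*((P**2 + P*P) + P) = 3*((P**2 + P**2) + P) = 3*(2*P**2 + P) = 3*(P + 2*P**2) = 3*P + 6*P**2)
N = 8 (N = 1 - (-2 - 5) = 1 - 1*(-7) = 1 + 7 = 8)
K(D) = 22 (K(D) = 7*2 + 8 = 14 + 8 = 22)
(X(-98) + K(-65)) + 33162 = (3*(-98)*(1 + 2*(-98)) + 22) + 33162 = (3*(-98)*(1 - 196) + 22) + 33162 = (3*(-98)*(-195) + 22) + 33162 = (57330 + 22) + 33162 = 57352 + 33162 = 90514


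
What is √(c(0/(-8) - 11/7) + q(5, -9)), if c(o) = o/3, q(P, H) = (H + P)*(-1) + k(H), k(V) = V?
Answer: 2*I*√609/21 ≈ 2.3503*I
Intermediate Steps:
q(P, H) = -P (q(P, H) = (H + P)*(-1) + H = (-H - P) + H = -P)
c(o) = o/3 (c(o) = o*(⅓) = o/3)
√(c(0/(-8) - 11/7) + q(5, -9)) = √((0/(-8) - 11/7)/3 - 1*5) = √((0*(-⅛) - 11*⅐)/3 - 5) = √((0 - 11/7)/3 - 5) = √((⅓)*(-11/7) - 5) = √(-11/21 - 5) = √(-116/21) = 2*I*√609/21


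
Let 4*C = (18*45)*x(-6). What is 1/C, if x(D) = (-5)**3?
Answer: -2/50625 ≈ -3.9506e-5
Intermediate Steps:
x(D) = -125
C = -50625/2 (C = ((18*45)*(-125))/4 = (810*(-125))/4 = (1/4)*(-101250) = -50625/2 ≈ -25313.)
1/C = 1/(-50625/2) = -2/50625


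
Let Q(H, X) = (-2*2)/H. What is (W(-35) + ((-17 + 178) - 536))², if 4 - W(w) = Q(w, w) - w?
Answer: 202037796/1225 ≈ 1.6493e+5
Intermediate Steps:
Q(H, X) = -4/H
W(w) = 4 + w + 4/w (W(w) = 4 - (-4/w - w) = 4 - (-w - 4/w) = 4 + (w + 4/w) = 4 + w + 4/w)
(W(-35) + ((-17 + 178) - 536))² = ((4 - 35 + 4/(-35)) + ((-17 + 178) - 536))² = ((4 - 35 + 4*(-1/35)) + (161 - 536))² = ((4 - 35 - 4/35) - 375)² = (-1089/35 - 375)² = (-14214/35)² = 202037796/1225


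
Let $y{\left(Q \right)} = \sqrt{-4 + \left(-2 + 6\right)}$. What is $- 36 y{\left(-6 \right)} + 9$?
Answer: $9$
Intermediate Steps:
$y{\left(Q \right)} = 0$ ($y{\left(Q \right)} = \sqrt{-4 + 4} = \sqrt{0} = 0$)
$- 36 y{\left(-6 \right)} + 9 = \left(-36\right) 0 + 9 = 0 + 9 = 9$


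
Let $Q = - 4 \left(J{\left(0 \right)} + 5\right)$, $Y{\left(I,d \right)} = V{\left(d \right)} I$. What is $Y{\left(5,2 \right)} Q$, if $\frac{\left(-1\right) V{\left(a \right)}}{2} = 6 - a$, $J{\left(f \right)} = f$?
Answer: $800$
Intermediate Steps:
$V{\left(a \right)} = -12 + 2 a$ ($V{\left(a \right)} = - 2 \left(6 - a\right) = -12 + 2 a$)
$Y{\left(I,d \right)} = I \left(-12 + 2 d\right)$ ($Y{\left(I,d \right)} = \left(-12 + 2 d\right) I = I \left(-12 + 2 d\right)$)
$Q = -20$ ($Q = - 4 \left(0 + 5\right) = \left(-4\right) 5 = -20$)
$Y{\left(5,2 \right)} Q = 2 \cdot 5 \left(-6 + 2\right) \left(-20\right) = 2 \cdot 5 \left(-4\right) \left(-20\right) = \left(-40\right) \left(-20\right) = 800$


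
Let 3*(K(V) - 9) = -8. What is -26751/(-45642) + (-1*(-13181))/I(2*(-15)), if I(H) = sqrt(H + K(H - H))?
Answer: 8917/15214 - 13181*I*sqrt(213)/71 ≈ 0.58611 - 2709.4*I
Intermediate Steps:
K(V) = 19/3 (K(V) = 9 + (1/3)*(-8) = 9 - 8/3 = 19/3)
I(H) = sqrt(19/3 + H) (I(H) = sqrt(H + 19/3) = sqrt(19/3 + H))
-26751/(-45642) + (-1*(-13181))/I(2*(-15)) = -26751/(-45642) + (-1*(-13181))/((sqrt(57 + 9*(2*(-15)))/3)) = -26751*(-1/45642) + 13181/((sqrt(57 + 9*(-30))/3)) = 8917/15214 + 13181/((sqrt(57 - 270)/3)) = 8917/15214 + 13181/((sqrt(-213)/3)) = 8917/15214 + 13181/(((I*sqrt(213))/3)) = 8917/15214 + 13181/((I*sqrt(213)/3)) = 8917/15214 + 13181*(-I*sqrt(213)/71) = 8917/15214 - 13181*I*sqrt(213)/71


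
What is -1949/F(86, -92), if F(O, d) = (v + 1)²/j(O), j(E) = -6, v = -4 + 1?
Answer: 5847/2 ≈ 2923.5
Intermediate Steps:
v = -3
F(O, d) = -⅔ (F(O, d) = (-3 + 1)²/(-6) = (-2)²*(-⅙) = 4*(-⅙) = -⅔)
-1949/F(86, -92) = -1949/(-⅔) = -1949*(-3/2) = 5847/2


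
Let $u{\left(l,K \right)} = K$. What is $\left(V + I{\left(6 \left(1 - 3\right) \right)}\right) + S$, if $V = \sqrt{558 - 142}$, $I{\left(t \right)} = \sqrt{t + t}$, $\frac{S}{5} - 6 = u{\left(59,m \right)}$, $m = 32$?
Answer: $190 + 4 \sqrt{26} + 2 i \sqrt{6} \approx 210.4 + 4.899 i$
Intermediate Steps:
$S = 190$ ($S = 30 + 5 \cdot 32 = 30 + 160 = 190$)
$I{\left(t \right)} = \sqrt{2} \sqrt{t}$ ($I{\left(t \right)} = \sqrt{2 t} = \sqrt{2} \sqrt{t}$)
$V = 4 \sqrt{26}$ ($V = \sqrt{416} = 4 \sqrt{26} \approx 20.396$)
$\left(V + I{\left(6 \left(1 - 3\right) \right)}\right) + S = \left(4 \sqrt{26} + \sqrt{2} \sqrt{6 \left(1 - 3\right)}\right) + 190 = \left(4 \sqrt{26} + \sqrt{2} \sqrt{6 \left(-2\right)}\right) + 190 = \left(4 \sqrt{26} + \sqrt{2} \sqrt{-12}\right) + 190 = \left(4 \sqrt{26} + \sqrt{2} \cdot 2 i \sqrt{3}\right) + 190 = \left(4 \sqrt{26} + 2 i \sqrt{6}\right) + 190 = 190 + 4 \sqrt{26} + 2 i \sqrt{6}$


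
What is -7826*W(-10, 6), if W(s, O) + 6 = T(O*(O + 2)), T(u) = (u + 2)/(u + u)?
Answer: 1029119/24 ≈ 42880.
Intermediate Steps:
T(u) = (2 + u)/(2*u) (T(u) = (2 + u)/((2*u)) = (2 + u)*(1/(2*u)) = (2 + u)/(2*u))
W(s, O) = -6 + (2 + O*(2 + O))/(2*O*(2 + O)) (W(s, O) = -6 + (2 + O*(O + 2))/(2*((O*(O + 2)))) = -6 + (2 + O*(2 + O))/(2*((O*(2 + O)))) = -6 + (1/(O*(2 + O)))*(2 + O*(2 + O))/2 = -6 + (2 + O*(2 + O))/(2*O*(2 + O)))
-7826*W(-10, 6) = -3913*(2 - 11*6*(2 + 6))/(6*(2 + 6)) = -3913*(2 - 11*6*8)/(6*8) = -3913*(2 - 528)/(6*8) = -3913*(-526)/(6*8) = -7826*(-263/48) = 1029119/24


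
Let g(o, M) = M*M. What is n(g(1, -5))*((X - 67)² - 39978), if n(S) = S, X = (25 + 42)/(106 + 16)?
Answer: -13232727575/14884 ≈ -8.8906e+5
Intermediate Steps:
g(o, M) = M²
X = 67/122 ≈ 0.54918
n(g(1, -5))*((X - 67)² - 39978) = (-5)²*((67/122 - 67)² - 39978) = 25*((-8107/122)² - 39978) = 25*(65723449/14884 - 39978) = 25*(-529309103/14884) = -13232727575/14884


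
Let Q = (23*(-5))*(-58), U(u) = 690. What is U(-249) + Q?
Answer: 7360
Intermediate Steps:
Q = 6670 (Q = -115*(-58) = 6670)
U(-249) + Q = 690 + 6670 = 7360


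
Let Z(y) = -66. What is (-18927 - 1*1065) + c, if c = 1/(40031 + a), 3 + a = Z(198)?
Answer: -798920303/39962 ≈ -19992.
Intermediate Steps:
a = -69 (a = -3 - 66 = -69)
c = 1/39962 (c = 1/(40031 - 69) = 1/39962 ≈ 2.5024e-5)
(-18927 - 1*1065) + c = (-18927 - 1*1065) + 1/39962 = (-18927 - 1065) + 1/39962 = -19992 + 1/39962 = -798920303/39962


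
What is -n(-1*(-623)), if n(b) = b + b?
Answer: -1246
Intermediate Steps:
n(b) = 2*b
-n(-1*(-623)) = -2*(-1*(-623)) = -2*623 = -1*1246 = -1246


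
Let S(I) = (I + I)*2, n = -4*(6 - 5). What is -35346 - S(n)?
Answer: -35330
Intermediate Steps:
n = -4 (n = -4*1 = -4)
S(I) = 4*I (S(I) = (2*I)*2 = 4*I)
-35346 - S(n) = -35346 - 4*(-4) = -35346 - 1*(-16) = -35346 + 16 = -35330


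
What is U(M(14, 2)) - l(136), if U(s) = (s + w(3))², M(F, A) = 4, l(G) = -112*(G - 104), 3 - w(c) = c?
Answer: 3600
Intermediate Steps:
w(c) = 3 - c
l(G) = 11648 - 112*G (l(G) = -112*(-104 + G) = 11648 - 112*G)
U(s) = s² (U(s) = (s + (3 - 1*3))² = (s + (3 - 3))² = (s + 0)² = s²)
U(M(14, 2)) - l(136) = 4² - (11648 - 112*136) = 16 - (11648 - 15232) = 16 - 1*(-3584) = 16 + 3584 = 3600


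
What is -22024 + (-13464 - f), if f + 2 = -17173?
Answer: -18313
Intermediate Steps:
f = -17175 (f = -2 - 17173 = -17175)
-22024 + (-13464 - f) = -22024 + (-13464 - 1*(-17175)) = -22024 + (-13464 + 17175) = -22024 + 3711 = -18313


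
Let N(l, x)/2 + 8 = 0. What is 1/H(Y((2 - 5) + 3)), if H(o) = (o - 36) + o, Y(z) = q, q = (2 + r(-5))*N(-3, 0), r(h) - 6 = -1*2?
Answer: -1/228 ≈ -0.0043860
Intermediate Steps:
r(h) = 4 (r(h) = 6 - 1*2 = 6 - 2 = 4)
N(l, x) = -16 (N(l, x) = -16 + 2*0 = -16 + 0 = -16)
q = -96 (q = (2 + 4)*(-16) = 6*(-16) = -96)
Y(z) = -96
H(o) = -36 + 2*o (H(o) = (-36 + o) + o = -36 + 2*o)
1/H(Y((2 - 5) + 3)) = 1/(-36 + 2*(-96)) = 1/(-36 - 192) = 1/(-228) = -1/228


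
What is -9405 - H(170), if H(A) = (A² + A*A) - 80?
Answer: -67125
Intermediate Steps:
H(A) = -80 + 2*A² (H(A) = (A² + A²) - 80 = 2*A² - 80 = -80 + 2*A²)
-9405 - H(170) = -9405 - (-80 + 2*170²) = -9405 - (-80 + 2*28900) = -9405 - (-80 + 57800) = -9405 - 1*57720 = -9405 - 57720 = -67125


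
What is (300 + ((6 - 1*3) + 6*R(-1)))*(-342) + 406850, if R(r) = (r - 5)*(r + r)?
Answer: 278600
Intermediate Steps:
R(r) = 2*r*(-5 + r) (R(r) = (-5 + r)*(2*r) = 2*r*(-5 + r))
(300 + ((6 - 1*3) + 6*R(-1)))*(-342) + 406850 = (300 + ((6 - 1*3) + 6*(2*(-1)*(-5 - 1))))*(-342) + 406850 = (300 + ((6 - 3) + 6*(2*(-1)*(-6))))*(-342) + 406850 = (300 + (3 + 6*12))*(-342) + 406850 = (300 + (3 + 72))*(-342) + 406850 = (300 + 75)*(-342) + 406850 = 375*(-342) + 406850 = -128250 + 406850 = 278600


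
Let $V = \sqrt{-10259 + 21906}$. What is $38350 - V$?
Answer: $38350 - \sqrt{11647} \approx 38242.0$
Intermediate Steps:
$V = \sqrt{11647} \approx 107.92$
$38350 - V = 38350 - \sqrt{11647}$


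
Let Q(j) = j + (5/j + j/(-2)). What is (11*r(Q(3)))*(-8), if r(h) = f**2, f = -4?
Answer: -1408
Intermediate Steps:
Q(j) = j/2 + 5/j (Q(j) = j + (5/j + j*(-1/2)) = j + (5/j - j/2) = j/2 + 5/j)
r(h) = 16 (r(h) = (-4)**2 = 16)
(11*r(Q(3)))*(-8) = (11*16)*(-8) = 176*(-8) = -1408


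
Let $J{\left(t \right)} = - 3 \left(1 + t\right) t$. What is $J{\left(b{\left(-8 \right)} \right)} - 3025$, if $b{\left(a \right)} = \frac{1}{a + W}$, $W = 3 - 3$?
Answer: $- \frac{193579}{64} \approx -3024.7$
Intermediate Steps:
$W = 0$
$b{\left(a \right)} = \frac{1}{a}$ ($b{\left(a \right)} = \frac{1}{a + 0} = \frac{1}{a}$)
$J{\left(t \right)} = t \left(-3 - 3 t\right)$ ($J{\left(t \right)} = \left(-3 - 3 t\right) t = t \left(-3 - 3 t\right)$)
$J{\left(b{\left(-8 \right)} \right)} - 3025 = - \frac{3 \left(1 + \frac{1}{-8}\right)}{-8} - 3025 = \left(-3\right) \left(- \frac{1}{8}\right) \left(1 - \frac{1}{8}\right) - 3025 = \left(-3\right) \left(- \frac{1}{8}\right) \frac{7}{8} - 3025 = \frac{21}{64} - 3025 = - \frac{193579}{64}$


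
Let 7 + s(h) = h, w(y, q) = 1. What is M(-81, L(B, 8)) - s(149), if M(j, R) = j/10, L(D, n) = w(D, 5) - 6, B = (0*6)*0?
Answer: -1501/10 ≈ -150.10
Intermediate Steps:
s(h) = -7 + h
B = 0 (B = 0*0 = 0)
L(D, n) = -5 (L(D, n) = 1 - 6 = -5)
M(j, R) = j/10 (M(j, R) = j*(⅒) = j/10)
M(-81, L(B, 8)) - s(149) = (⅒)*(-81) - (-7 + 149) = -81/10 - 1*142 = -81/10 - 142 = -1501/10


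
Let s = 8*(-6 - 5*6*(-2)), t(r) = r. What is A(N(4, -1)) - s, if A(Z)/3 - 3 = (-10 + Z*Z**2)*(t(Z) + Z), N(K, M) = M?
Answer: -357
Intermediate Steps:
s = 432 (s = 8*(-6 - 30*(-2)) = 8*(-6 + 60) = 8*54 = 432)
A(Z) = 9 + 6*Z*(-10 + Z**3) (A(Z) = 9 + 3*((-10 + Z*Z**2)*(Z + Z)) = 9 + 3*((-10 + Z**3)*(2*Z)) = 9 + 3*(2*Z*(-10 + Z**3)) = 9 + 6*Z*(-10 + Z**3))
A(N(4, -1)) - s = (9 - 60*(-1) + 6*(-1)**4) - 1*432 = (9 + 60 + 6*1) - 432 = (9 + 60 + 6) - 432 = 75 - 432 = -357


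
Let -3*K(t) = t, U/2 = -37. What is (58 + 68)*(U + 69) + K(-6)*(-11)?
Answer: -652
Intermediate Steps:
U = -74 (U = 2*(-37) = -74)
K(t) = -t/3
(58 + 68)*(U + 69) + K(-6)*(-11) = (58 + 68)*(-74 + 69) - ⅓*(-6)*(-11) = 126*(-5) + 2*(-11) = -630 - 22 = -652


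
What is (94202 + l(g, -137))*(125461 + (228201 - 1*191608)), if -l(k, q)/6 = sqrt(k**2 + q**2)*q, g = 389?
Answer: 15265810908 + 133208388*sqrt(170090) ≈ 7.0204e+10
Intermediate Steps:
l(k, q) = -6*q*sqrt(k**2 + q**2) (l(k, q) = -6*sqrt(k**2 + q**2)*q = -6*q*sqrt(k**2 + q**2))
(94202 + l(g, -137))*(125461 + (228201 - 1*191608)) = (94202 - 6*(-137)*sqrt(389**2 + (-137)**2))*(125461 + (228201 - 1*191608)) = (94202 - 6*(-137)*sqrt(151321 + 18769))*(125461 + (228201 - 191608)) = (94202 - 6*(-137)*sqrt(170090))*(125461 + 36593) = (94202 + 822*sqrt(170090))*162054 = 15265810908 + 133208388*sqrt(170090)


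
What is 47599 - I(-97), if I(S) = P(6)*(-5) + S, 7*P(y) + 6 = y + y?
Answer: 333902/7 ≈ 47700.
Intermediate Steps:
P(y) = -6/7 + 2*y/7 (P(y) = -6/7 + (y + y)/7 = -6/7 + (2*y)/7 = -6/7 + 2*y/7)
I(S) = -30/7 + S (I(S) = (-6/7 + (2/7)*6)*(-5) + S = (-6/7 + 12/7)*(-5) + S = (6/7)*(-5) + S = -30/7 + S)
47599 - I(-97) = 47599 - (-30/7 - 97) = 47599 - 1*(-709/7) = 47599 + 709/7 = 333902/7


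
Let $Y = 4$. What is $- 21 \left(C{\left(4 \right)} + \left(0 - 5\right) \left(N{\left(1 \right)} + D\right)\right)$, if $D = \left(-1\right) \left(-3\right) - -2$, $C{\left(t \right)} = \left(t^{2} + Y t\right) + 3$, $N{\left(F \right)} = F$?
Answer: $-105$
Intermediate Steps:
$C{\left(t \right)} = 3 + t^{2} + 4 t$ ($C{\left(t \right)} = \left(t^{2} + 4 t\right) + 3 = 3 + t^{2} + 4 t$)
$D = 5$ ($D = 3 + 2 = 5$)
$- 21 \left(C{\left(4 \right)} + \left(0 - 5\right) \left(N{\left(1 \right)} + D\right)\right) = - 21 \left(\left(3 + 4^{2} + 4 \cdot 4\right) + \left(0 - 5\right) \left(1 + 5\right)\right) = - 21 \left(\left(3 + 16 + 16\right) + \left(0 - 5\right) 6\right) = - 21 \left(35 - 30\right) = \left(-21\right) 5 = -105$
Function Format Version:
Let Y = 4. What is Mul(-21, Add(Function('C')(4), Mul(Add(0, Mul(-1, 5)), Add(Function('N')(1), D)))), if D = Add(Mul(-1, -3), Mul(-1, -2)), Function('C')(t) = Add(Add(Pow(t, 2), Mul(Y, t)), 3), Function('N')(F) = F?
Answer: -105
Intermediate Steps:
Function('C')(t) = Add(3, Pow(t, 2), Mul(4, t)) (Function('C')(t) = Add(Add(Pow(t, 2), Mul(4, t)), 3) = Add(3, Pow(t, 2), Mul(4, t)))
D = 5 (D = Add(3, 2) = 5)
Mul(-21, Add(Function('C')(4), Mul(Add(0, Mul(-1, 5)), Add(Function('N')(1), D)))) = Mul(-21, Add(Add(3, Pow(4, 2), Mul(4, 4)), Mul(Add(0, Mul(-1, 5)), Add(1, 5)))) = Mul(-21, Add(Add(3, 16, 16), Mul(Add(0, -5), 6))) = Mul(-21, Add(35, Mul(-5, 6))) = Mul(-21, Add(35, -30)) = Mul(-21, 5) = -105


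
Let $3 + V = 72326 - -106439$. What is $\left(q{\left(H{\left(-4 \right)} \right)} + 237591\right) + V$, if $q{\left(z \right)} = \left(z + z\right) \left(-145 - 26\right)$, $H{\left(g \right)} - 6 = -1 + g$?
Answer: $416011$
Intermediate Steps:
$H{\left(g \right)} = 5 + g$ ($H{\left(g \right)} = 6 + \left(-1 + g\right) = 5 + g$)
$V = 178762$ ($V = -3 + \left(72326 - -106439\right) = -3 + \left(72326 + 106439\right) = -3 + 178765 = 178762$)
$q{\left(z \right)} = - 342 z$ ($q{\left(z \right)} = 2 z \left(-171\right) = - 342 z$)
$\left(q{\left(H{\left(-4 \right)} \right)} + 237591\right) + V = \left(- 342 \left(5 - 4\right) + 237591\right) + 178762 = \left(\left(-342\right) 1 + 237591\right) + 178762 = \left(-342 + 237591\right) + 178762 = 237249 + 178762 = 416011$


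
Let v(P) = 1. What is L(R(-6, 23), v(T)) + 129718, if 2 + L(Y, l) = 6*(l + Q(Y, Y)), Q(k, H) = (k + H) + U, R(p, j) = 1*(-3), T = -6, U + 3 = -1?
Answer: 129662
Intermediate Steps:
U = -4 (U = -3 - 1 = -4)
R(p, j) = -3
Q(k, H) = -4 + H + k (Q(k, H) = (k + H) - 4 = (H + k) - 4 = -4 + H + k)
L(Y, l) = -26 + 6*l + 12*Y (L(Y, l) = -2 + 6*(l + (-4 + Y + Y)) = -2 + 6*(l + (-4 + 2*Y)) = -2 + 6*(-4 + l + 2*Y) = -2 + (-24 + 6*l + 12*Y) = -26 + 6*l + 12*Y)
L(R(-6, 23), v(T)) + 129718 = (-26 + 6*1 + 12*(-3)) + 129718 = (-26 + 6 - 36) + 129718 = -56 + 129718 = 129662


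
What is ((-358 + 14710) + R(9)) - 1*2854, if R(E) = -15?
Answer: 11483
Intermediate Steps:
((-358 + 14710) + R(9)) - 1*2854 = ((-358 + 14710) - 15) - 1*2854 = (14352 - 15) - 2854 = 14337 - 2854 = 11483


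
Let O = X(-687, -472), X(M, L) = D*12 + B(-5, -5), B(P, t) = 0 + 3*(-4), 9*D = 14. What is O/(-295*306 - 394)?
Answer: -5/67998 ≈ -7.3532e-5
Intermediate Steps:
D = 14/9 (D = (⅑)*14 = 14/9 ≈ 1.5556)
B(P, t) = -12 (B(P, t) = 0 - 12 = -12)
X(M, L) = 20/3 (X(M, L) = (14/9)*12 - 12 = 56/3 - 12 = 20/3)
O = 20/3 ≈ 6.6667
O/(-295*306 - 394) = 20/(3*(-295*306 - 394)) = 20/(3*(-90270 - 394)) = (20/3)/(-90664) = (20/3)*(-1/90664) = -5/67998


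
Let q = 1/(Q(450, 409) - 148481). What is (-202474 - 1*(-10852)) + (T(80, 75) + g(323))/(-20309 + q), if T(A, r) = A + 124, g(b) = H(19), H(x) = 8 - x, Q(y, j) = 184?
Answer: -577120226522749/3011763774 ≈ -1.9162e+5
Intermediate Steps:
g(b) = -11 (g(b) = 8 - 1*19 = 8 - 19 = -11)
q = -1/148297 (q = 1/(184 - 148481) = 1/(-148297) = -1/148297 ≈ -6.7432e-6)
T(A, r) = 124 + A
(-202474 - 1*(-10852)) + (T(80, 75) + g(323))/(-20309 + q) = (-202474 - 1*(-10852)) + ((124 + 80) - 11)/(-20309 - 1/148297) = (-202474 + 10852) + (204 - 11)/(-3011763774/148297) = -191622 + 193*(-148297/3011763774) = -191622 - 28621321/3011763774 = -577120226522749/3011763774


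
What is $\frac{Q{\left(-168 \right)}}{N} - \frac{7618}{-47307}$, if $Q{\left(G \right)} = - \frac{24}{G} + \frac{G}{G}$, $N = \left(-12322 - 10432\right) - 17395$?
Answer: $\frac{54887362}{340905159} \approx 0.161$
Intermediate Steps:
$N = -40149$ ($N = -22754 - 17395 = -40149$)
$Q{\left(G \right)} = 1 - \frac{24}{G}$ ($Q{\left(G \right)} = - \frac{24}{G} + 1 = 1 - \frac{24}{G}$)
$\frac{Q{\left(-168 \right)}}{N} - \frac{7618}{-47307} = \frac{\frac{1}{-168} \left(-24 - 168\right)}{-40149} - \frac{7618}{-47307} = \left(- \frac{1}{168}\right) \left(-192\right) \left(- \frac{1}{40149}\right) - - \frac{586}{3639} = \frac{8}{7} \left(- \frac{1}{40149}\right) + \frac{586}{3639} = - \frac{8}{281043} + \frac{586}{3639} = \frac{54887362}{340905159}$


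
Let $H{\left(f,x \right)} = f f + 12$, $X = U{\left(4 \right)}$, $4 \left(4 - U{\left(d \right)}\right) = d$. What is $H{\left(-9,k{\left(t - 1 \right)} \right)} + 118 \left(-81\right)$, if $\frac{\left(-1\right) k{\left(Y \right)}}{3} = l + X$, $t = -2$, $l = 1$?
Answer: $-9465$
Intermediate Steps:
$U{\left(d \right)} = 4 - \frac{d}{4}$
$X = 3$ ($X = 4 - 1 = 3$)
$k{\left(Y \right)} = -12$ ($k{\left(Y \right)} = - 3 \left(1 + 3\right) = \left(-3\right) 4 = -12$)
$H{\left(f,x \right)} = 12 + f^{2}$ ($H{\left(f,x \right)} = f^{2} + 12 = 12 + f^{2}$)
$H{\left(-9,k{\left(t - 1 \right)} \right)} + 118 \left(-81\right) = \left(12 + \left(-9\right)^{2}\right) + 118 \left(-81\right) = \left(12 + 81\right) - 9558 = 93 - 9558 = -9465$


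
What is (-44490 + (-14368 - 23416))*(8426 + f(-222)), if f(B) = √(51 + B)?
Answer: -693240724 - 246822*I*√19 ≈ -6.9324e+8 - 1.0759e+6*I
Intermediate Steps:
(-44490 + (-14368 - 23416))*(8426 + f(-222)) = (-44490 + (-14368 - 23416))*(8426 + √(51 - 222)) = (-44490 - 37784)*(8426 + √(-171)) = -82274*(8426 + 3*I*√19) = -693240724 - 246822*I*√19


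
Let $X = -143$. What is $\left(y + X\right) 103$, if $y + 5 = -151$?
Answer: $-30797$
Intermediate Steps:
$y = -156$ ($y = -5 - 151 = -156$)
$\left(y + X\right) 103 = \left(-156 - 143\right) 103 = \left(-299\right) 103 = -30797$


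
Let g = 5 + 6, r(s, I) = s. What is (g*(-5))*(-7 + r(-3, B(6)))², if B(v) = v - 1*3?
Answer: -5500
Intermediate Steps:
B(v) = -3 + v (B(v) = v - 3 = -3 + v)
g = 11
(g*(-5))*(-7 + r(-3, B(6)))² = (11*(-5))*(-7 - 3)² = -55*(-10)² = -55*100 = -5500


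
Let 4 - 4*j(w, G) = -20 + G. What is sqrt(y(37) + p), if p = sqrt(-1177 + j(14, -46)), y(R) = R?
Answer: sqrt(148 + 2*I*sqrt(4638))/2 ≈ 6.6062 + 2.5772*I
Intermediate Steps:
j(w, G) = 6 - G/4 (j(w, G) = 1 - (-20 + G)/4 = 1 + (5 - G/4) = 6 - G/4)
p = I*sqrt(4638)/2 (p = sqrt(-1177 + (6 - 1/4*(-46))) = sqrt(-1177 + (6 + 23/2)) = sqrt(-1177 + 35/2) = sqrt(-2319/2) = I*sqrt(4638)/2 ≈ 34.051*I)
sqrt(y(37) + p) = sqrt(37 + I*sqrt(4638)/2)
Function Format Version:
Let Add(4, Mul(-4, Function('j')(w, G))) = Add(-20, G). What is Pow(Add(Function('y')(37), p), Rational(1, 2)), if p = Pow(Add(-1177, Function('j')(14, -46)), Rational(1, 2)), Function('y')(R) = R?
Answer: Mul(Rational(1, 2), Pow(Add(148, Mul(2, I, Pow(4638, Rational(1, 2)))), Rational(1, 2))) ≈ Add(6.6062, Mul(2.5772, I))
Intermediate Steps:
Function('j')(w, G) = Add(6, Mul(Rational(-1, 4), G)) (Function('j')(w, G) = Add(1, Mul(Rational(-1, 4), Add(-20, G))) = Add(1, Add(5, Mul(Rational(-1, 4), G))) = Add(6, Mul(Rational(-1, 4), G)))
p = Mul(Rational(1, 2), I, Pow(4638, Rational(1, 2))) (p = Pow(Add(-1177, Add(6, Mul(Rational(-1, 4), -46))), Rational(1, 2)) = Pow(Add(-1177, Add(6, Rational(23, 2))), Rational(1, 2)) = Pow(Add(-1177, Rational(35, 2)), Rational(1, 2)) = Pow(Rational(-2319, 2), Rational(1, 2)) = Mul(Rational(1, 2), I, Pow(4638, Rational(1, 2))) ≈ Mul(34.051, I))
Pow(Add(Function('y')(37), p), Rational(1, 2)) = Pow(Add(37, Mul(Rational(1, 2), I, Pow(4638, Rational(1, 2)))), Rational(1, 2))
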